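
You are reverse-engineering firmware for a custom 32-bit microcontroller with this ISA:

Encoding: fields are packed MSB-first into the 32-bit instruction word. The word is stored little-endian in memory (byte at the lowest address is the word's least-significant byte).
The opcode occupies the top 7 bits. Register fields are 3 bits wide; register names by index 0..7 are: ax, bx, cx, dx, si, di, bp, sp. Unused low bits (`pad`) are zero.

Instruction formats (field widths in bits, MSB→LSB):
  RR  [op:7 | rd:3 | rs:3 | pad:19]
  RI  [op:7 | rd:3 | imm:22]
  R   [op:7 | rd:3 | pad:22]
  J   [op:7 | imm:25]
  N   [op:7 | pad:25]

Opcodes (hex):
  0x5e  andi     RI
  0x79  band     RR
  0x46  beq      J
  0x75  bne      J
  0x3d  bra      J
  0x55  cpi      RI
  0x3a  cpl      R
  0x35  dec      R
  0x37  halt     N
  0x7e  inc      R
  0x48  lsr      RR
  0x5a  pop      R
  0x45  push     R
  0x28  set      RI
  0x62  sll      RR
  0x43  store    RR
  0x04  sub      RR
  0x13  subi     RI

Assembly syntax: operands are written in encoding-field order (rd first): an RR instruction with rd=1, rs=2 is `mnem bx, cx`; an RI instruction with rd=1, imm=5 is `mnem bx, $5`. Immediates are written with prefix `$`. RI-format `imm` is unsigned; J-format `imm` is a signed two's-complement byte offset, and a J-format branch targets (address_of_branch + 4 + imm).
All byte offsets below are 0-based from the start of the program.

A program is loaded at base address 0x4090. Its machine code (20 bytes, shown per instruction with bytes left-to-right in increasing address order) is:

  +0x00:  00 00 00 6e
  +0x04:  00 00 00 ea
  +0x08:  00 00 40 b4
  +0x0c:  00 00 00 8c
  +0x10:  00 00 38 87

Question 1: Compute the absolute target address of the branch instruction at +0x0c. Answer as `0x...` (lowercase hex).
0x40a0

[0c] 00 00 00 8c → 0x8c000000
  top 7b → 0x46 → beq [J]
  [24:0] imm=0 = $0
  target = base 0x4090 + off 0x0c + 4 + imm 0 = 0x40a0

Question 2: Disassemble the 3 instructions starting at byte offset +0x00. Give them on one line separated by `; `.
off 0x00: read 00 00 00 6e as little → 0x6e000000
  op=0x6e000000>>25=0x37 ⇒ halt (N)
off 0x04: read 00 00 00 ea as little → 0xea000000
  op=0xea000000>>25=0x75 ⇒ bne (J)
  [24:0] imm=0 = $0
off 0x08: read 00 00 40 b4 as little → 0xb4400000
  op=0xb4400000>>25=0x5a ⇒ pop (R)
  [24:22] rd=1 = bx

halt; bne $0; pop bx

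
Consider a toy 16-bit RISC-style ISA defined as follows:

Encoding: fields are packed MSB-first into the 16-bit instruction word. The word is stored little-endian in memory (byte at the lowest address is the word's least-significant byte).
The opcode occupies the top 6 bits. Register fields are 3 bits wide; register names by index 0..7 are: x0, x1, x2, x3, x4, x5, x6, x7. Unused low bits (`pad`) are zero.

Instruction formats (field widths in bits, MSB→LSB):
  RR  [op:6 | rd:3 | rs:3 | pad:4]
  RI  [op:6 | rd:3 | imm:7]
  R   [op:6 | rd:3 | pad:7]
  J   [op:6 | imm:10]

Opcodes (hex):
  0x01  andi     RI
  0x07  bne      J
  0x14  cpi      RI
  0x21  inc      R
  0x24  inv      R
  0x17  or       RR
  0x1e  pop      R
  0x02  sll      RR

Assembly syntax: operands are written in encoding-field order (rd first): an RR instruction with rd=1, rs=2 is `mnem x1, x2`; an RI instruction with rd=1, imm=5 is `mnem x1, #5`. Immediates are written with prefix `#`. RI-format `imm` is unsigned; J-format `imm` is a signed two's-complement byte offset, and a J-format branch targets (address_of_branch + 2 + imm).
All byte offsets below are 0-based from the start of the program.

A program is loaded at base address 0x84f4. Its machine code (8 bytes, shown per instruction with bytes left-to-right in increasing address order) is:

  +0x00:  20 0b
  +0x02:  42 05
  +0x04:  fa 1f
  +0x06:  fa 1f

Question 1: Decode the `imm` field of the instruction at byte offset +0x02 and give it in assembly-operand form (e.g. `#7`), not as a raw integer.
#66

[02] 42 05 → 0x0542
  top 6b → 0x1 → andi [RI]
  rd: (w>>7)&0x7=0x2 → x2
  imm: (w>>0)&0x7f=0x42 → #66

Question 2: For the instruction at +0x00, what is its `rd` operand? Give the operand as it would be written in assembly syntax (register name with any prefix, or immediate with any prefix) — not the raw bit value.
@+00  little-endian(20 0b) = 0x0b20
  opcode bits[15:10]=0x2: sll/RR
  [9:7] rd=6 = x6
  [6:4] rs=2 = x2

x6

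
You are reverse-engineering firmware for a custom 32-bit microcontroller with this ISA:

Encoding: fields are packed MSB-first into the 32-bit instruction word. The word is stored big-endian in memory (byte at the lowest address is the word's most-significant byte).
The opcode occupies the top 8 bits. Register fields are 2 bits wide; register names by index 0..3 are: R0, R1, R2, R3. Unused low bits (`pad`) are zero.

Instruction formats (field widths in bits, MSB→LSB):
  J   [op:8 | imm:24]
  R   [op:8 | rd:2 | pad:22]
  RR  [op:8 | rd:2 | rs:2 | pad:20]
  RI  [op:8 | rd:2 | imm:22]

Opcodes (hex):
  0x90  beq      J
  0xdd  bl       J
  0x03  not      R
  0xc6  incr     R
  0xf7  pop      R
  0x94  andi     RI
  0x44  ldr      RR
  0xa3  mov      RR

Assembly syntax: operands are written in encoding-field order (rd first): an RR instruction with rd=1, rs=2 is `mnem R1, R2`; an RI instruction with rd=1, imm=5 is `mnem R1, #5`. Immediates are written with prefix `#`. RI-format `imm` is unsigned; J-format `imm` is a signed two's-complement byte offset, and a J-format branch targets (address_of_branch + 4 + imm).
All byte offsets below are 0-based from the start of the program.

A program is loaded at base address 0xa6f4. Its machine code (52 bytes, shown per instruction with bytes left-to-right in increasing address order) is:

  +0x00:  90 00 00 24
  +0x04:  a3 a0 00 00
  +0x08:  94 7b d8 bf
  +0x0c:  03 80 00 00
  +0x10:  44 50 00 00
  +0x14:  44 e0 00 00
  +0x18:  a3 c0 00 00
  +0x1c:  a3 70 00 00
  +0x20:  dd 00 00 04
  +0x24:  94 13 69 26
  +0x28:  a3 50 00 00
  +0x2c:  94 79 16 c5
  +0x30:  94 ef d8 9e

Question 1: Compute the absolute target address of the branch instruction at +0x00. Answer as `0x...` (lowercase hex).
[00] 90 00 00 24 → 0x90000024
  op=0x90000024>>24=0x90 ⇒ beq (J)
  imm@[23:0]=0x24 ⇒ #36
  target = base 0xa6f4 + off 0x00 + 4 + imm 36 = 0xa71c

0xa71c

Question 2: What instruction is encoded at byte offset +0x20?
bl #4

@+20  big-endian(dd 00 00 04) = 0xdd000004
  top 8b → 0xdd → bl [J]
  [23:0] imm=4 = #4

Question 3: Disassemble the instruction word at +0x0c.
[0c] 03 80 00 00 → 0x03800000
  opcode bits[31:24]=0x3: not/R
  rd@[23:22]=0x2 ⇒ R2

not R2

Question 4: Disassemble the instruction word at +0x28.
+0x28: a3 50 00 00 ⇒ word 0xa3500000 (big)
  top 8b → 0xa3 → mov [RR]
  rd@[23:22]=0x1 ⇒ R1
  rs@[21:20]=0x1 ⇒ R1

mov R1, R1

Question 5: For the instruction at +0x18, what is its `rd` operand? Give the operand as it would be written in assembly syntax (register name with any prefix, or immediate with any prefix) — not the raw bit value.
@+18  big-endian(a3 c0 00 00) = 0xa3c00000
  opcode bits[31:24]=0xa3: mov/RR
  rd: (w>>22)&0x3=0x3 → R3
  rs: (w>>20)&0x3=0x0 → R0

R3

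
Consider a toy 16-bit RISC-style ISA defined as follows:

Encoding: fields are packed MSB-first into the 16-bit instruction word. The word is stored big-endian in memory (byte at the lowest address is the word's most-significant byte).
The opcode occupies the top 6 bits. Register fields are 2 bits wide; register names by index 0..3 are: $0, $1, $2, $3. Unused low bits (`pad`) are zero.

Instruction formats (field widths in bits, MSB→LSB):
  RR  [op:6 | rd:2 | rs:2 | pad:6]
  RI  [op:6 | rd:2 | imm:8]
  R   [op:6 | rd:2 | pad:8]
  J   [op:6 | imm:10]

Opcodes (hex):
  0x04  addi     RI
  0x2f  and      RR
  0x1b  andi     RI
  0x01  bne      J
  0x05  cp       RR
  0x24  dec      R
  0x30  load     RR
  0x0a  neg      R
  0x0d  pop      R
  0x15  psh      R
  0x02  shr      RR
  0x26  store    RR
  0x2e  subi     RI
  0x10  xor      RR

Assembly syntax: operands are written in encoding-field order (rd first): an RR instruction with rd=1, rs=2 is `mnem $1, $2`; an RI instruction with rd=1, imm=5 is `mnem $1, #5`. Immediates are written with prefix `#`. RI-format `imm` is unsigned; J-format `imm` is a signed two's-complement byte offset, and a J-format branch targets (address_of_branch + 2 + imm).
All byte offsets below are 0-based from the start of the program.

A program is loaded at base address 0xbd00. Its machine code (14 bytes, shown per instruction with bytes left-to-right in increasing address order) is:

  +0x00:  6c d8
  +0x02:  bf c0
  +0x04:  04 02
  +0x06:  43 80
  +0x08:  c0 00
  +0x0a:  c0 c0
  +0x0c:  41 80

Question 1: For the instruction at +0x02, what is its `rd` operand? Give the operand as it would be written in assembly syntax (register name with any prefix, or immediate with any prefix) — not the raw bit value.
$3

off 0x02: read bf c0 as big → 0xbfc0
  top 6b → 0x2f → and [RR]
  rd@[9:8]=0x3 ⇒ $3
  rs@[7:6]=0x3 ⇒ $3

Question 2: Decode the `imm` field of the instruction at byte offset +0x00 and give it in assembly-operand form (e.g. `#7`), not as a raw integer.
[00] 6c d8 → 0x6cd8
  op=0x6cd8>>10=0x1b ⇒ andi (RI)
  rd@[9:8]=0x0 ⇒ $0
  imm@[7:0]=0xd8 ⇒ #216

#216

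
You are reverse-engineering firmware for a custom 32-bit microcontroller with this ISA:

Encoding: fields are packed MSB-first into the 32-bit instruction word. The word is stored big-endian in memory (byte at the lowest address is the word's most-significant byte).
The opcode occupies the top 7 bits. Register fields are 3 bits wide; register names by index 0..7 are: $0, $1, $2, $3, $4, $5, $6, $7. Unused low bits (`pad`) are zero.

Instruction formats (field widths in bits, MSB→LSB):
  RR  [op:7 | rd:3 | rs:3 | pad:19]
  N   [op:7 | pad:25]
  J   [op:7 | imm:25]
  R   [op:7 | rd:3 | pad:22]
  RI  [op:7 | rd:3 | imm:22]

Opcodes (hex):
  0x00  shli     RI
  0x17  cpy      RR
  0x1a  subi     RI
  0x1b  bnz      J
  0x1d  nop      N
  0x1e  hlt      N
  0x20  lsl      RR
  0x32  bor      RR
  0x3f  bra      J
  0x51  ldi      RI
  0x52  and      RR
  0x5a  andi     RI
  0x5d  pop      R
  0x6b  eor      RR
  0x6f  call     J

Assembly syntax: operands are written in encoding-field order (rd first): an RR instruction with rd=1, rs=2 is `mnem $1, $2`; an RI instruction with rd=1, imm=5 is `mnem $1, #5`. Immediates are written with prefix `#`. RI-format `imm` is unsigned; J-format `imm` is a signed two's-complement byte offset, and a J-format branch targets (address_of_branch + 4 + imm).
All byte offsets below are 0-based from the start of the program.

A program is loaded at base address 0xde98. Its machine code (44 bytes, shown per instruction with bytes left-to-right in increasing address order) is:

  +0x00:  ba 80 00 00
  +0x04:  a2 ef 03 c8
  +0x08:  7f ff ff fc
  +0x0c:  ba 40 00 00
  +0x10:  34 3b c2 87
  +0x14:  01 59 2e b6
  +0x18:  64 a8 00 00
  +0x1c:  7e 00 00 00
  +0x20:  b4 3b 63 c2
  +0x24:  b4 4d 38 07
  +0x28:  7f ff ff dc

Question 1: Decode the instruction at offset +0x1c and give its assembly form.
+0x1c: 7e 00 00 00 ⇒ word 0x7e000000 (big)
  top 7b → 0x3f → bra [J]
  imm@[24:0]=0x0 ⇒ #0

bra #0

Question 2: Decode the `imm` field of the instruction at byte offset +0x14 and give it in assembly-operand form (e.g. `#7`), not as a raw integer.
#1650358

@+14  big-endian(01 59 2e b6) = 0x01592eb6
  opcode bits[31:25]=0x0: shli/RI
  rd@[24:22]=0x5 ⇒ $5
  imm@[21:0]=0x192eb6 ⇒ #1650358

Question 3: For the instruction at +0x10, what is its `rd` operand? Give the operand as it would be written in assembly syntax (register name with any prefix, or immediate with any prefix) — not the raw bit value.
@+10  big-endian(34 3b c2 87) = 0x343bc287
  op=0x343bc287>>25=0x1a ⇒ subi (RI)
  [24:22] rd=0 = $0
  [21:0] imm=3916423 = #3916423

$0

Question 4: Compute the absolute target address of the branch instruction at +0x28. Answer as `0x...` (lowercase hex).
+0x28: 7f ff ff dc ⇒ word 0x7fffffdc (big)
  opcode bits[31:25]=0x3f: bra/J
  imm@[24:0]=0x1ffffdc (s25→-36) ⇒ #-36
  target = base 0xde98 + off 0x28 + 4 + imm -36 = 0xdea0

0xdea0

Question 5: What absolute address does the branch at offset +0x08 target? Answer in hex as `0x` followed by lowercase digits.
off 0x08: read 7f ff ff fc as big → 0x7ffffffc
  top 7b → 0x3f → bra [J]
  imm@[24:0]=0x1fffffc (s25→-4) ⇒ #-4
  target = base 0xde98 + off 0x08 + 4 + imm -4 = 0xdea0

0xdea0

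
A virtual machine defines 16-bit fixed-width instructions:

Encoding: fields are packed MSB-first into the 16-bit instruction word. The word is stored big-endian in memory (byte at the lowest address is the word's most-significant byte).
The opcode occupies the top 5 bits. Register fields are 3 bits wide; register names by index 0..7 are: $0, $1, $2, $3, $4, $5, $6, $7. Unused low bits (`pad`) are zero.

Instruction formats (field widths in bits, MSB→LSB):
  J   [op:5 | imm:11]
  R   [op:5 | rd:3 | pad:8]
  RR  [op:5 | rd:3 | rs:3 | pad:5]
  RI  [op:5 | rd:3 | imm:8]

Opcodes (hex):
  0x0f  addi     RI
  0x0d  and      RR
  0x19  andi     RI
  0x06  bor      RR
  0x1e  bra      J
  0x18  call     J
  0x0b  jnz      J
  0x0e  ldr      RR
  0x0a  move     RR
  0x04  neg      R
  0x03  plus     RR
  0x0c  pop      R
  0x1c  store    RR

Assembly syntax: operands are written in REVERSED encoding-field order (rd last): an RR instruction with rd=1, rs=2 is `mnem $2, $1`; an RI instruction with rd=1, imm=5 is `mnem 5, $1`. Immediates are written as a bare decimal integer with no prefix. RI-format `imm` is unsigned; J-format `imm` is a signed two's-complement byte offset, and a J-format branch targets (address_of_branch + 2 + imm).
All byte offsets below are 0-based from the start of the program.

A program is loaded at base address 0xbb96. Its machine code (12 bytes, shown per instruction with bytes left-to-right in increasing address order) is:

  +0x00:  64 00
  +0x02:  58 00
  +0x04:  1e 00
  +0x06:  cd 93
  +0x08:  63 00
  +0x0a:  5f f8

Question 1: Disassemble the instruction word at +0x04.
plus $0, $6

+0x04: 1e 00 ⇒ word 0x1e00 (big)
  opcode bits[15:11]=0x3: plus/RR
  [10:8] rd=6 = $6
  [7:5] rs=0 = $0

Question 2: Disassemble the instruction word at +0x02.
jnz 0

[02] 58 00 → 0x5800
  op=0x5800>>11=0xb ⇒ jnz (J)
  [10:0] imm=0 = 0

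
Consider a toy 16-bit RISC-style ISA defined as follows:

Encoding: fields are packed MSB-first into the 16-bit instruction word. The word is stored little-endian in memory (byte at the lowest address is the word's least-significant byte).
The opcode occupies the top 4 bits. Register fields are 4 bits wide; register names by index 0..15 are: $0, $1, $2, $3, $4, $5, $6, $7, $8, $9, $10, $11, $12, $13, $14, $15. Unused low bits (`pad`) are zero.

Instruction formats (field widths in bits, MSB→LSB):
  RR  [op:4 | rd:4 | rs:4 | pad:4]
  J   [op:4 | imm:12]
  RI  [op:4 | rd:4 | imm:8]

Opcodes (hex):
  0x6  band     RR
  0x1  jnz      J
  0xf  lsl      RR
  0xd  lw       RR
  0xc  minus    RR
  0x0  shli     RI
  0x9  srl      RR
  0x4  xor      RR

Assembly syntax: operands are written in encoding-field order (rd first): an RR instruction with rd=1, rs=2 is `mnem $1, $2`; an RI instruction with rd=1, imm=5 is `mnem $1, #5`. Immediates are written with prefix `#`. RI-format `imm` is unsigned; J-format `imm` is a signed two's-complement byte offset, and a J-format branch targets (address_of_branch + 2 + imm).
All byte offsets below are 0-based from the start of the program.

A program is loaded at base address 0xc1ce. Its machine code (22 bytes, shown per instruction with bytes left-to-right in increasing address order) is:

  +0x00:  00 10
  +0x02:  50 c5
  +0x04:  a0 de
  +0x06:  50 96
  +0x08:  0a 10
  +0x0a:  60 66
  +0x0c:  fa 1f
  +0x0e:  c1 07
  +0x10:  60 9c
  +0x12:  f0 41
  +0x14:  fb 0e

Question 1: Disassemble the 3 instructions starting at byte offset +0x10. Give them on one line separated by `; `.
srl $12, $6; xor $1, $15; shli $14, #251

off 0x10: read 60 9c as little → 0x9c60
  op=0x9c60>>12=0x9 ⇒ srl (RR)
  rd: (w>>8)&0xf=0xc → $12
  rs: (w>>4)&0xf=0x6 → $6
off 0x12: read f0 41 as little → 0x41f0
  op=0x41f0>>12=0x4 ⇒ xor (RR)
  rd: (w>>8)&0xf=0x1 → $1
  rs: (w>>4)&0xf=0xf → $15
off 0x14: read fb 0e as little → 0x0efb
  op=0x0efb>>12=0x0 ⇒ shli (RI)
  rd: (w>>8)&0xf=0xe → $14
  imm: (w>>0)&0xff=0xfb → #251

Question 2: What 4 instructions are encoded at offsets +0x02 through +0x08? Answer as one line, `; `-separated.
[02] 50 c5 → 0xc550
  top 4b → 0xc → minus [RR]
  rd: (w>>8)&0xf=0x5 → $5
  rs: (w>>4)&0xf=0x5 → $5
[04] a0 de → 0xdea0
  top 4b → 0xd → lw [RR]
  rd: (w>>8)&0xf=0xe → $14
  rs: (w>>4)&0xf=0xa → $10
[06] 50 96 → 0x9650
  top 4b → 0x9 → srl [RR]
  rd: (w>>8)&0xf=0x6 → $6
  rs: (w>>4)&0xf=0x5 → $5
[08] 0a 10 → 0x100a
  top 4b → 0x1 → jnz [J]
  imm: (w>>0)&0xfff=0xa → #10

minus $5, $5; lw $14, $10; srl $6, $5; jnz #10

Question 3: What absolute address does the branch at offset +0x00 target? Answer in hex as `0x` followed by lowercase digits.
0xc1d0

[00] 00 10 → 0x1000
  top 4b → 0x1 → jnz [J]
  [11:0] imm=0 = #0
  target = base 0xc1ce + off 0x00 + 2 + imm 0 = 0xc1d0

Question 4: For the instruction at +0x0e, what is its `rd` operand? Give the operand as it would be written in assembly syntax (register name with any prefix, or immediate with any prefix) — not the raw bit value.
off 0x0e: read c1 07 as little → 0x07c1
  op=0x07c1>>12=0x0 ⇒ shli (RI)
  rd: (w>>8)&0xf=0x7 → $7
  imm: (w>>0)&0xff=0xc1 → #193

$7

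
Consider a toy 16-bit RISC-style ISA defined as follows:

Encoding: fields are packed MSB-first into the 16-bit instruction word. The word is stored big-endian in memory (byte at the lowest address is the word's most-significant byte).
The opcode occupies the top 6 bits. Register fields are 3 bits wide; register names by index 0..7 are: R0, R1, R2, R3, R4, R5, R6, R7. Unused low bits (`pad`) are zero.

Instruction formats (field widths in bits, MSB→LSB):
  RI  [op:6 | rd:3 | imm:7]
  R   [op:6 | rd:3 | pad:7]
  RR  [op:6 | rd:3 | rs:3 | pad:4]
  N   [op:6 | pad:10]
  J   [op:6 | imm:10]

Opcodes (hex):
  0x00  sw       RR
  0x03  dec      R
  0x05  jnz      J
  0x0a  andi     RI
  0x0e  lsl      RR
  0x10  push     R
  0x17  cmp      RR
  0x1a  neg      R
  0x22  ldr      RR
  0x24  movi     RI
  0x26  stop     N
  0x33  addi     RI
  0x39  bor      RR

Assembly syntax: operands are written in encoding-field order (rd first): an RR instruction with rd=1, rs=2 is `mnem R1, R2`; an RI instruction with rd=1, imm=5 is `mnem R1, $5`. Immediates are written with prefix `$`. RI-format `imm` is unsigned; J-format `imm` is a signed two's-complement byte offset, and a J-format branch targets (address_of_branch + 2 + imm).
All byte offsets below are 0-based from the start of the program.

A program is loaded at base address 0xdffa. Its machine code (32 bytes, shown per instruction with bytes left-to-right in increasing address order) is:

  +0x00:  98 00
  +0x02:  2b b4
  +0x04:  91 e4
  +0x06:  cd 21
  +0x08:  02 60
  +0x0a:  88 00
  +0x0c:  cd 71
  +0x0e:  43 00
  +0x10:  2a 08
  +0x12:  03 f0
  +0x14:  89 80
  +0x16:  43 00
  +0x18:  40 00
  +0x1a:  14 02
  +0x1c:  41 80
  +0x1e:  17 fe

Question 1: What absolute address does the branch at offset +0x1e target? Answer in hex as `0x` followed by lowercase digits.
off 0x1e: read 17 fe as big → 0x17fe
  top 6b → 0x5 → jnz [J]
  [9:0] imm=1022 (s10→-2) = $-2
  target = base 0xdffa + off 0x1e + 2 + imm -2 = 0xe018

0xe018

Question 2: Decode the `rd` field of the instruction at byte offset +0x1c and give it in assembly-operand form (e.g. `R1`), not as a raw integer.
R3

[1c] 41 80 → 0x4180
  top 6b → 0x10 → push [R]
  [9:7] rd=3 = R3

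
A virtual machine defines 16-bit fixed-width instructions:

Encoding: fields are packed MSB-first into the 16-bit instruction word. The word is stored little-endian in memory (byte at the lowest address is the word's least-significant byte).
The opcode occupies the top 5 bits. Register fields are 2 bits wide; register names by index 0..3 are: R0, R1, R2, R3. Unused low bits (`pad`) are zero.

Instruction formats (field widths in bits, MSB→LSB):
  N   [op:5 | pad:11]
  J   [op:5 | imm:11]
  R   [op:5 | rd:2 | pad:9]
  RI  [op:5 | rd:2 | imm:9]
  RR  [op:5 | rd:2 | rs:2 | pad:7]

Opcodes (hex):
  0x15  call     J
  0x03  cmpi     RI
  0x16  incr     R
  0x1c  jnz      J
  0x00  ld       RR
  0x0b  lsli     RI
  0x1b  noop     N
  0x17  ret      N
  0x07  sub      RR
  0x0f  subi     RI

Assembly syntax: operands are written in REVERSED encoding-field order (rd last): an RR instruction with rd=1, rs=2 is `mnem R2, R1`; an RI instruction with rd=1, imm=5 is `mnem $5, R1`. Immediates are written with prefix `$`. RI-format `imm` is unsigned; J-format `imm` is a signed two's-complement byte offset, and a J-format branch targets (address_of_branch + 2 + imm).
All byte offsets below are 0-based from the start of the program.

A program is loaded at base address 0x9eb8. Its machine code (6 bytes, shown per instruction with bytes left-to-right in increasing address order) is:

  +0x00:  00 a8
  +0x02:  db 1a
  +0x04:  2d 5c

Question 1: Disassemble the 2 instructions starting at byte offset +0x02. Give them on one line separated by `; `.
[02] db 1a → 0x1adb
  op=0x1adb>>11=0x3 ⇒ cmpi (RI)
  rd@[10:9]=0x1 ⇒ R1
  imm@[8:0]=0xdb ⇒ $219
[04] 2d 5c → 0x5c2d
  op=0x5c2d>>11=0xb ⇒ lsli (RI)
  rd@[10:9]=0x2 ⇒ R2
  imm@[8:0]=0x2d ⇒ $45

cmpi $219, R1; lsli $45, R2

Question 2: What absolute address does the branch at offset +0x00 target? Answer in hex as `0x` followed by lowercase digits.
0x9eba

[00] 00 a8 → 0xa800
  op=0xa800>>11=0x15 ⇒ call (J)
  imm: (w>>0)&0x7ff=0x0 → $0
  target = base 0x9eb8 + off 0x00 + 2 + imm 0 = 0x9eba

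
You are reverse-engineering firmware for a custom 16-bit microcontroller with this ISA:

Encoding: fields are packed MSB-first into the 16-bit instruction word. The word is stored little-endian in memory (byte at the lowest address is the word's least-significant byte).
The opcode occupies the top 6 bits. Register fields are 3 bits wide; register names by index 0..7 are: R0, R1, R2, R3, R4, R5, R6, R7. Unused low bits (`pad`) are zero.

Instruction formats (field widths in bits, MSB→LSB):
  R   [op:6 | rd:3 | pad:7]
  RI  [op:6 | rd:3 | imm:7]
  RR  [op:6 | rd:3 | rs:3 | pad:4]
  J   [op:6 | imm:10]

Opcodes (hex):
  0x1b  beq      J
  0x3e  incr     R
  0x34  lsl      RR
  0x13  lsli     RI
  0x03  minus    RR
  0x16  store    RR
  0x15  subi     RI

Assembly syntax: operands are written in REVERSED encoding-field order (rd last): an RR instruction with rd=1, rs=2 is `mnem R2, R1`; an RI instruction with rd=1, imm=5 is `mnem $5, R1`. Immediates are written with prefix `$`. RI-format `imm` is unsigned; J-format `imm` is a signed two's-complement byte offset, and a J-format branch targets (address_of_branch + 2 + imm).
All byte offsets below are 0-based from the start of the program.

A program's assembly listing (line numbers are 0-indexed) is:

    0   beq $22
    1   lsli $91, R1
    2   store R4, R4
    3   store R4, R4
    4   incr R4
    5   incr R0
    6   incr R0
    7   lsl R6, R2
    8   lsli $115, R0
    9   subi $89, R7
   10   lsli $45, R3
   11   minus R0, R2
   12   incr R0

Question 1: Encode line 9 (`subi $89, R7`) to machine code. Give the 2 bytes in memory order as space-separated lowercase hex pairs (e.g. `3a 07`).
line 9 (subi): pack op=0x15:6|rd=7:3|imm=89:7 = 0x57d9; little→ d9 57

d9 57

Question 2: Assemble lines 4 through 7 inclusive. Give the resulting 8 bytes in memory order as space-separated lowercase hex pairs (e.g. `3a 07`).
line 4 (incr): pack op=0x3e:6|rd=4:3|pad=0:7 = 0xfa00; little→ 00 fa
line 5 (incr): pack op=0x3e:6|rd=0:3|pad=0:7 = 0xf800; little→ 00 f8
line 6 (incr): pack op=0x3e:6|rd=0:3|pad=0:7 = 0xf800; little→ 00 f8
line 7 (lsl): pack op=0x34:6|rd=2:3|rs=6:3|pad=0:4 = 0xd160; little→ 60 d1

00 fa 00 f8 00 f8 60 d1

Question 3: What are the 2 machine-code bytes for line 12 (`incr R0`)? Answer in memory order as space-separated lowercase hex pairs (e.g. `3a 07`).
00 f8

line 12 (incr): pack op=0x3e:6|rd=0:3|pad=0:7 = 0xf800; little→ 00 f8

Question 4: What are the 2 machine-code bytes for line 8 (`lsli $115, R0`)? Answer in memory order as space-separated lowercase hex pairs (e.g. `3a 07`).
L8: lsli op=0x13:6|rd=0:3|imm=115:7 ⇒ 0x4c73 ⇒ little 73 4c

73 4c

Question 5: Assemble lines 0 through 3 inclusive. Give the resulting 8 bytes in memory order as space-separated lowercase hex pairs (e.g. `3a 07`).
line 0 (beq): pack op=0x1b:6|imm=22:10 = 0x6c16; little→ 16 6c
line 1 (lsli): pack op=0x13:6|rd=1:3|imm=91:7 = 0x4cdb; little→ db 4c
line 2 (store): pack op=0x16:6|rd=4:3|rs=4:3|pad=0:4 = 0x5a40; little→ 40 5a
line 3 (store): pack op=0x16:6|rd=4:3|rs=4:3|pad=0:4 = 0x5a40; little→ 40 5a

16 6c db 4c 40 5a 40 5a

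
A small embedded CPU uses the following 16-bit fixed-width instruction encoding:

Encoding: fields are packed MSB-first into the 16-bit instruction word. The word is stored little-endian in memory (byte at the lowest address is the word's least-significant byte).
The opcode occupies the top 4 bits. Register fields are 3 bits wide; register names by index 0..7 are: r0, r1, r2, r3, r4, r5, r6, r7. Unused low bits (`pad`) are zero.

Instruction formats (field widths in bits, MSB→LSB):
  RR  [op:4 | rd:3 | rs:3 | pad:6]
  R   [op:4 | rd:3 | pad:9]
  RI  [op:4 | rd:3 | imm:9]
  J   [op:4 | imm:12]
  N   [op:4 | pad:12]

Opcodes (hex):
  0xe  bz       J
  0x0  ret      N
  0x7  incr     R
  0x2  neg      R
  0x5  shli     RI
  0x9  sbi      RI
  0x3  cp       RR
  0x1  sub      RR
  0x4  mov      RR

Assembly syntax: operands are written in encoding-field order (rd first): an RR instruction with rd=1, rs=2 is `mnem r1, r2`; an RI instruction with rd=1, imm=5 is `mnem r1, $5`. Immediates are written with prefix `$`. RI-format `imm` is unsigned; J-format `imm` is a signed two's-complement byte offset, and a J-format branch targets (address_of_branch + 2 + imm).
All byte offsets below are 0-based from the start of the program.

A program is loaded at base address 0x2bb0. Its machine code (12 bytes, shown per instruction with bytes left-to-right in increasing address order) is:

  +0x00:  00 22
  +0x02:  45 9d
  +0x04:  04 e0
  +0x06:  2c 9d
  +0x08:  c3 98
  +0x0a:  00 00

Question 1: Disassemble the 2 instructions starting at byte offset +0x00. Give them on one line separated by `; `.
neg r1; sbi r6, $325

[00] 00 22 → 0x2200
  op=0x2200>>12=0x2 ⇒ neg (R)
  rd: (w>>9)&0x7=0x1 → r1
[02] 45 9d → 0x9d45
  op=0x9d45>>12=0x9 ⇒ sbi (RI)
  rd: (w>>9)&0x7=0x6 → r6
  imm: (w>>0)&0x1ff=0x145 → $325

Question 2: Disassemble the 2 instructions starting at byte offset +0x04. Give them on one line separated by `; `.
+0x04: 04 e0 ⇒ word 0xe004 (little)
  top 4b → 0xe → bz [J]
  imm@[11:0]=0x4 ⇒ $4
+0x06: 2c 9d ⇒ word 0x9d2c (little)
  top 4b → 0x9 → sbi [RI]
  rd@[11:9]=0x6 ⇒ r6
  imm@[8:0]=0x12c ⇒ $300

bz $4; sbi r6, $300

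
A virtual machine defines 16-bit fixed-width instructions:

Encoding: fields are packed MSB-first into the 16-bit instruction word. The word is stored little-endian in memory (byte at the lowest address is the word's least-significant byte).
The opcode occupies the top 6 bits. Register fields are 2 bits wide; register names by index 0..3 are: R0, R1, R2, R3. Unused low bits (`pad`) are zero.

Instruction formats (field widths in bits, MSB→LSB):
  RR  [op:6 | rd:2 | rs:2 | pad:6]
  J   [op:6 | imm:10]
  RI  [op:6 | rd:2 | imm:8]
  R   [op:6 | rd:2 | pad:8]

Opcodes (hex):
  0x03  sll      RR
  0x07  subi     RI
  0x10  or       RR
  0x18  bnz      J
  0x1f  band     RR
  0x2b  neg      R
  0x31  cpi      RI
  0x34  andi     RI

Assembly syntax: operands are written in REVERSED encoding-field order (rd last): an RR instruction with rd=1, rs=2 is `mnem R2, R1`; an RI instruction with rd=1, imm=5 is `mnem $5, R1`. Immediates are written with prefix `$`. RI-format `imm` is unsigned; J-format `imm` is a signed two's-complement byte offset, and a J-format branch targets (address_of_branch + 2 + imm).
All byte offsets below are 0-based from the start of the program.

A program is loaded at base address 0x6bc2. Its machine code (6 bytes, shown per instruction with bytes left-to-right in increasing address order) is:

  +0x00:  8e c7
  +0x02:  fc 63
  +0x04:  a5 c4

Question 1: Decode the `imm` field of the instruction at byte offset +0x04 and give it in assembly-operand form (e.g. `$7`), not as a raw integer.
@+04  little-endian(a5 c4) = 0xc4a5
  opcode bits[15:10]=0x31: cpi/RI
  rd: (w>>8)&0x3=0x0 → R0
  imm: (w>>0)&0xff=0xa5 → $165

$165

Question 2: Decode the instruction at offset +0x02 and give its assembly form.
bnz $-4

@+02  little-endian(fc 63) = 0x63fc
  op=0x63fc>>10=0x18 ⇒ bnz (J)
  imm@[9:0]=0x3fc (s10→-4) ⇒ $-4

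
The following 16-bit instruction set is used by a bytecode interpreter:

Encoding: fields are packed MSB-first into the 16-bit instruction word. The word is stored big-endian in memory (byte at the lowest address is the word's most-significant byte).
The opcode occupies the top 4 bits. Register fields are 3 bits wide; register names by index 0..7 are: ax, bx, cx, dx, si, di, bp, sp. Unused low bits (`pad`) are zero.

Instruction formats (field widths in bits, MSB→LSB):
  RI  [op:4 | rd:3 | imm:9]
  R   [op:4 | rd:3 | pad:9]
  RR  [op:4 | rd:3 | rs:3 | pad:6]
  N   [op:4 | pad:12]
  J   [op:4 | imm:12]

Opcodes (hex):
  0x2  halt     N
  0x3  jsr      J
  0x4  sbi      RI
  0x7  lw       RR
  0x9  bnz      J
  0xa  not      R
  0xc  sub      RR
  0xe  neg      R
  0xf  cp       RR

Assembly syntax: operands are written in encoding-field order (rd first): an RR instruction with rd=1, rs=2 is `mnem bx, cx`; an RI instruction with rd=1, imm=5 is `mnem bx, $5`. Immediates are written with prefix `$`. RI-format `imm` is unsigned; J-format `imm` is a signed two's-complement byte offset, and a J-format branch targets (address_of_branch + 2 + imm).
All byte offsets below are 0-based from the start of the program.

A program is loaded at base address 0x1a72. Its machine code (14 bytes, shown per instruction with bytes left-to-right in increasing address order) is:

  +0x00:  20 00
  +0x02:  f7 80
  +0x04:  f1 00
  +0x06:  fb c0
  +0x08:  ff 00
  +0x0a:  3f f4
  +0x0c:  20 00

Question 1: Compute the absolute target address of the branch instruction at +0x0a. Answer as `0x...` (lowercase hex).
[0a] 3f f4 → 0x3ff4
  opcode bits[15:12]=0x3: jsr/J
  [11:0] imm=4084 (s12→-12) = $-12
  target = base 0x1a72 + off 0x0a + 2 + imm -12 = 0x1a72

0x1a72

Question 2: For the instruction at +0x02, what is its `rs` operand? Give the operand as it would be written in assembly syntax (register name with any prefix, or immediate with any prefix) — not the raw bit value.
off 0x02: read f7 80 as big → 0xf780
  top 4b → 0xf → cp [RR]
  rd: (w>>9)&0x7=0x3 → dx
  rs: (w>>6)&0x7=0x6 → bp

bp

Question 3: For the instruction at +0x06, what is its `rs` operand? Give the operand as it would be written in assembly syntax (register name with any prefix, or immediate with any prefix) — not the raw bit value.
sp

@+06  big-endian(fb c0) = 0xfbc0
  op=0xfbc0>>12=0xf ⇒ cp (RR)
  [11:9] rd=5 = di
  [8:6] rs=7 = sp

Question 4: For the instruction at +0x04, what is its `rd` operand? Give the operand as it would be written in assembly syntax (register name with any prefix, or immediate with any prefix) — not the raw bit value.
ax

[04] f1 00 → 0xf100
  top 4b → 0xf → cp [RR]
  rd: (w>>9)&0x7=0x0 → ax
  rs: (w>>6)&0x7=0x4 → si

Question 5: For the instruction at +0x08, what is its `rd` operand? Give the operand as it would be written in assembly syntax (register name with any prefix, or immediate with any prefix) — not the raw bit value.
+0x08: ff 00 ⇒ word 0xff00 (big)
  op=0xff00>>12=0xf ⇒ cp (RR)
  rd@[11:9]=0x7 ⇒ sp
  rs@[8:6]=0x4 ⇒ si

sp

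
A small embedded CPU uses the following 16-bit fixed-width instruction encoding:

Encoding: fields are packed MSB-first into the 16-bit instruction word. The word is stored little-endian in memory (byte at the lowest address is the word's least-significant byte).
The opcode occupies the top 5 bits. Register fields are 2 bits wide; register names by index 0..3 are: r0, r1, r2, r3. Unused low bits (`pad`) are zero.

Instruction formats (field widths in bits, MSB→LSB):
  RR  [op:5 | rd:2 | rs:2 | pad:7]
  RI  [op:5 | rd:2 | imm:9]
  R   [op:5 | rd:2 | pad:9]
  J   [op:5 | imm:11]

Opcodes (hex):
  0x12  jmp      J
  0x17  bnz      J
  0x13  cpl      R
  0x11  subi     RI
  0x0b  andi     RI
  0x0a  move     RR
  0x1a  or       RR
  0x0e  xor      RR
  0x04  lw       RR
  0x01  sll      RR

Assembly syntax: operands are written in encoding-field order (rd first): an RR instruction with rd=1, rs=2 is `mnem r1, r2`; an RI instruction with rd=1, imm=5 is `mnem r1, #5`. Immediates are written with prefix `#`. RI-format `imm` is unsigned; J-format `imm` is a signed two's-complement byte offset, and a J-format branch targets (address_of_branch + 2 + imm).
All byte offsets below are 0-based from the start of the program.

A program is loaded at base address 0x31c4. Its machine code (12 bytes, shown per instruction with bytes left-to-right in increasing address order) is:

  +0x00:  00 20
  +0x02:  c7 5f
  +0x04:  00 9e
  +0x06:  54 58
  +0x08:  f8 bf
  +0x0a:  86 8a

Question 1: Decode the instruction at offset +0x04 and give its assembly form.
cpl r3

@+04  little-endian(00 9e) = 0x9e00
  opcode bits[15:11]=0x13: cpl/R
  rd: (w>>9)&0x3=0x3 → r3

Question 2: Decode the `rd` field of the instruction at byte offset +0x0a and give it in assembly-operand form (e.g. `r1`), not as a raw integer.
off 0x0a: read 86 8a as little → 0x8a86
  opcode bits[15:11]=0x11: subi/RI
  rd: (w>>9)&0x3=0x1 → r1
  imm: (w>>0)&0x1ff=0x86 → #134

r1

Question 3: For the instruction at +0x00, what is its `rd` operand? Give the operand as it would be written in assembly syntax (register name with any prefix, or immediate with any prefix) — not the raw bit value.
r0

@+00  little-endian(00 20) = 0x2000
  opcode bits[15:11]=0x4: lw/RR
  rd@[10:9]=0x0 ⇒ r0
  rs@[8:7]=0x0 ⇒ r0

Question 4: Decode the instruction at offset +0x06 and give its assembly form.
@+06  little-endian(54 58) = 0x5854
  op=0x5854>>11=0xb ⇒ andi (RI)
  [10:9] rd=0 = r0
  [8:0] imm=84 = #84

andi r0, #84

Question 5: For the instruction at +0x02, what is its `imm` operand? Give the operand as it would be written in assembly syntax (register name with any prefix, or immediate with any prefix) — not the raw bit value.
+0x02: c7 5f ⇒ word 0x5fc7 (little)
  op=0x5fc7>>11=0xb ⇒ andi (RI)
  rd@[10:9]=0x3 ⇒ r3
  imm@[8:0]=0x1c7 ⇒ #455

#455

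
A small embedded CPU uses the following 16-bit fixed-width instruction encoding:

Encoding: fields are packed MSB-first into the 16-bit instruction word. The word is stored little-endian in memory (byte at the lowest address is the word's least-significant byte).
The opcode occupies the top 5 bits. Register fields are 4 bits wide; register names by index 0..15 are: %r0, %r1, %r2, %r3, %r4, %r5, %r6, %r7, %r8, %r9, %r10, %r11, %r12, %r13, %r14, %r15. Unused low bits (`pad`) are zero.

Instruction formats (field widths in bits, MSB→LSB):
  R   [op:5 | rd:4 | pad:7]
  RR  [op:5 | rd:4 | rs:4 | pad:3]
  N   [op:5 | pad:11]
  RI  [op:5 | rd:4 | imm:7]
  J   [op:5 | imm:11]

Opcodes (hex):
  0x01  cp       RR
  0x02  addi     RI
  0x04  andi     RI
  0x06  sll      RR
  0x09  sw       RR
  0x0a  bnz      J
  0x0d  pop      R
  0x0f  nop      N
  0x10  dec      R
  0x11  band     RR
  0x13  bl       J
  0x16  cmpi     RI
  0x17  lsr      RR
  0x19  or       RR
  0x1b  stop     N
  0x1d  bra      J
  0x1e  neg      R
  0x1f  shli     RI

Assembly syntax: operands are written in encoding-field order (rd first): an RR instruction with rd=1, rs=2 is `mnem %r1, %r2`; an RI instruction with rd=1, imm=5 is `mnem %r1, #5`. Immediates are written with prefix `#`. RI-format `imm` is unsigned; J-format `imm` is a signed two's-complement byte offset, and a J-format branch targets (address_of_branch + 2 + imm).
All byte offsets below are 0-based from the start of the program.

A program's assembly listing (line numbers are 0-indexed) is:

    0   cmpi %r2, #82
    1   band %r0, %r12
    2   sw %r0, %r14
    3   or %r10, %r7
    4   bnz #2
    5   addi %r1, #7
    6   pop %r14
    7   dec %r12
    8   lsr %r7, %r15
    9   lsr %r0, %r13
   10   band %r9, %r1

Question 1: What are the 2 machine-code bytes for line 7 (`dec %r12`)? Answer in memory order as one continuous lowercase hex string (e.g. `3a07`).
0086

7. dec fields op=0x10:5|rd=12:4|pad=0:7 → word 8600h → 00 86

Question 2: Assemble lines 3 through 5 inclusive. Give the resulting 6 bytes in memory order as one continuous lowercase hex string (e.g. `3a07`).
38cd02508710

line 3 (or): pack op=0x19:5|rd=10:4|rs=7:4|pad=0:3 = 0xcd38; little→ 38 cd
line 4 (bnz): pack op=0xa:5|imm=2:11 = 0x5002; little→ 02 50
line 5 (addi): pack op=0x2:5|rd=1:4|imm=7:7 = 0x1087; little→ 87 10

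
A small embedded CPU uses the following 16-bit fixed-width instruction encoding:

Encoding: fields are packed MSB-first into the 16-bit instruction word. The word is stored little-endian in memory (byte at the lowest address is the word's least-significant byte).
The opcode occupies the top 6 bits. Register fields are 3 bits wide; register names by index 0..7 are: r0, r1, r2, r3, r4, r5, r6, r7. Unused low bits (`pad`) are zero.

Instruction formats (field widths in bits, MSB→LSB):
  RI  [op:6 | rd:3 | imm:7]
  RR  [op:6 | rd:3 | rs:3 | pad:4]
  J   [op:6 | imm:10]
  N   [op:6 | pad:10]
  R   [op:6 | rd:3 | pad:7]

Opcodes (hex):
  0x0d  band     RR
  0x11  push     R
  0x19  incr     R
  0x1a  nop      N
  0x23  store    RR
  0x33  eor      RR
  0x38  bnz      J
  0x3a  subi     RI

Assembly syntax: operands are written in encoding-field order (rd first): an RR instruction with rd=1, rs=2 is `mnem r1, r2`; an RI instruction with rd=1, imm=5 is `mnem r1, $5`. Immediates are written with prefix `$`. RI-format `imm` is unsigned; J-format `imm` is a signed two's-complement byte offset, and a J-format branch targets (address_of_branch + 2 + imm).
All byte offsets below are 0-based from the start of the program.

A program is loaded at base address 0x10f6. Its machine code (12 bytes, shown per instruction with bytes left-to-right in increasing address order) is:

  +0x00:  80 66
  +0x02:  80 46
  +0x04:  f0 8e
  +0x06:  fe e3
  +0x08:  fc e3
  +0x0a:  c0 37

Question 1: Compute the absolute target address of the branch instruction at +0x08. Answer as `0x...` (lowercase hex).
+0x08: fc e3 ⇒ word 0xe3fc (little)
  top 6b → 0x38 → bnz [J]
  imm: (w>>0)&0x3ff=0x3fc (s10→-4) → $-4
  target = base 0x10f6 + off 0x08 + 2 + imm -4 = 0x10fc

0x10fc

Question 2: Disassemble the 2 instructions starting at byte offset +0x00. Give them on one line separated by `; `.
off 0x00: read 80 66 as little → 0x6680
  op=0x6680>>10=0x19 ⇒ incr (R)
  rd: (w>>7)&0x7=0x5 → r5
off 0x02: read 80 46 as little → 0x4680
  op=0x4680>>10=0x11 ⇒ push (R)
  rd: (w>>7)&0x7=0x5 → r5

incr r5; push r5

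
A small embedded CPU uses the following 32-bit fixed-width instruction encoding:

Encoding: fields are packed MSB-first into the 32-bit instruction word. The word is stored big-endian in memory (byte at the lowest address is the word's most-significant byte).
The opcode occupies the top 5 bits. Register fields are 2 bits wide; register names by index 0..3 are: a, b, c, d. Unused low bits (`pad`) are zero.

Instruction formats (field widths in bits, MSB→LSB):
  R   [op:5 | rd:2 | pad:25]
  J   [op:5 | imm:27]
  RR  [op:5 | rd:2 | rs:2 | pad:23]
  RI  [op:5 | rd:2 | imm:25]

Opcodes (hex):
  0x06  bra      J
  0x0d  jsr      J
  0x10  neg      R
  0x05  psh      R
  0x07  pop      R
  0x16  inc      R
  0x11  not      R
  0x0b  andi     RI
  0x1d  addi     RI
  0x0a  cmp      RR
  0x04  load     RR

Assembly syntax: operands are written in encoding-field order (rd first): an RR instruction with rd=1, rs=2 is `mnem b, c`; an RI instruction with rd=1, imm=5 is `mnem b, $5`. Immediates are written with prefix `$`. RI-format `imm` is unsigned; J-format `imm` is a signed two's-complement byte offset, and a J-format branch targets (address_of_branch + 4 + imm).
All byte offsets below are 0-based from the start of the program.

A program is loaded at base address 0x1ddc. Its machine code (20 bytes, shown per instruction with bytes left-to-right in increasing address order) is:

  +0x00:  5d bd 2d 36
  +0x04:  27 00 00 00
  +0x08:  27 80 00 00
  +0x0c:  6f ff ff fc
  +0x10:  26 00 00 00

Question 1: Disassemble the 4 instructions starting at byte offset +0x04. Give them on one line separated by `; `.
load d, c; load d, d; jsr $-4; load d, a

[04] 27 00 00 00 → 0x27000000
  opcode bits[31:27]=0x4: load/RR
  [26:25] rd=3 = d
  [24:23] rs=2 = c
[08] 27 80 00 00 → 0x27800000
  opcode bits[31:27]=0x4: load/RR
  [26:25] rd=3 = d
  [24:23] rs=3 = d
[0c] 6f ff ff fc → 0x6ffffffc
  opcode bits[31:27]=0xd: jsr/J
  [26:0] imm=134217724 (s27→-4) = $-4
[10] 26 00 00 00 → 0x26000000
  opcode bits[31:27]=0x4: load/RR
  [26:25] rd=3 = d
  [24:23] rs=0 = a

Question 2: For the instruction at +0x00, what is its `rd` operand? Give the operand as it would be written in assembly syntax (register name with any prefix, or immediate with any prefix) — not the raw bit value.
c

[00] 5d bd 2d 36 → 0x5dbd2d36
  opcode bits[31:27]=0xb: andi/RI
  rd: (w>>25)&0x3=0x2 → c
  imm: (w>>0)&0x1ffffff=0x1bd2d36 → $29175094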